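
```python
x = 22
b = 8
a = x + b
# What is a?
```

Trace (tracking a):
x = 22  # -> x = 22
b = 8  # -> b = 8
a = x + b  # -> a = 30

Answer: 30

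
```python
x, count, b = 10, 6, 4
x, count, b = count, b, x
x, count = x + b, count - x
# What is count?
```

Answer: -2

Derivation:
Trace (tracking count):
x, count, b = (10, 6, 4)  # -> x = 10, count = 6, b = 4
x, count, b = (count, b, x)  # -> x = 6, count = 4, b = 10
x, count = (x + b, count - x)  # -> x = 16, count = -2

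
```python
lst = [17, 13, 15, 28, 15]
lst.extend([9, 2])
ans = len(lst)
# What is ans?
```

Answer: 7

Derivation:
Trace (tracking ans):
lst = [17, 13, 15, 28, 15]  # -> lst = [17, 13, 15, 28, 15]
lst.extend([9, 2])  # -> lst = [17, 13, 15, 28, 15, 9, 2]
ans = len(lst)  # -> ans = 7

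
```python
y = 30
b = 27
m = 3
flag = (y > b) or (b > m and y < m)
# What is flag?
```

Answer: True

Derivation:
Trace (tracking flag):
y = 30  # -> y = 30
b = 27  # -> b = 27
m = 3  # -> m = 3
flag = y > b or (b > m and y < m)  # -> flag = True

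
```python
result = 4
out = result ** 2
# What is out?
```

Trace (tracking out):
result = 4  # -> result = 4
out = result ** 2  # -> out = 16

Answer: 16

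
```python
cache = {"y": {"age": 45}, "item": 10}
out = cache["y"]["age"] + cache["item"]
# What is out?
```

Trace (tracking out):
cache = {'y': {'age': 45}, 'item': 10}  # -> cache = {'y': {'age': 45}, 'item': 10}
out = cache['y']['age'] + cache['item']  # -> out = 55

Answer: 55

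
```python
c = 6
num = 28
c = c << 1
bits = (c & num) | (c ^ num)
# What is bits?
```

Answer: 28

Derivation:
Trace (tracking bits):
c = 6  # -> c = 6
num = 28  # -> num = 28
c = c << 1  # -> c = 12
bits = c & num | c ^ num  # -> bits = 28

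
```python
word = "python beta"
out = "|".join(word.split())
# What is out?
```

Answer: 'python|beta'

Derivation:
Trace (tracking out):
word = 'python beta'  # -> word = 'python beta'
out = '|'.join(word.split())  # -> out = 'python|beta'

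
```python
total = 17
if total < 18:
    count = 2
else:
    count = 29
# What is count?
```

Trace (tracking count):
total = 17  # -> total = 17
if total < 18:  # condition is True
    count = 2  # -> count = 2

Answer: 2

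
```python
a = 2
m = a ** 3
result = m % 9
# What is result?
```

Answer: 8

Derivation:
Trace (tracking result):
a = 2  # -> a = 2
m = a ** 3  # -> m = 8
result = m % 9  # -> result = 8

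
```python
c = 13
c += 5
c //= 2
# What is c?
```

Trace (tracking c):
c = 13  # -> c = 13
c += 5  # -> c = 18
c //= 2  # -> c = 9

Answer: 9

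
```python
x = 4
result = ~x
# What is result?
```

Trace (tracking result):
x = 4  # -> x = 4
result = ~x  # -> result = -5

Answer: -5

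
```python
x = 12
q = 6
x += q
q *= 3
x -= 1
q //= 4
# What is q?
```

Answer: 4

Derivation:
Trace (tracking q):
x = 12  # -> x = 12
q = 6  # -> q = 6
x += q  # -> x = 18
q *= 3  # -> q = 18
x -= 1  # -> x = 17
q //= 4  # -> q = 4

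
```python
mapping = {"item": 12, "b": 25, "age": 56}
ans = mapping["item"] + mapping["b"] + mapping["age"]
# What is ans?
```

Answer: 93

Derivation:
Trace (tracking ans):
mapping = {'item': 12, 'b': 25, 'age': 56}  # -> mapping = {'item': 12, 'b': 25, 'age': 56}
ans = mapping['item'] + mapping['b'] + mapping['age']  # -> ans = 93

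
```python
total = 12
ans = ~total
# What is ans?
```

Answer: -13

Derivation:
Trace (tracking ans):
total = 12  # -> total = 12
ans = ~total  # -> ans = -13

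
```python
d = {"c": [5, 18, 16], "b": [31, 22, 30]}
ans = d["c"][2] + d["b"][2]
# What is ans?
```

Answer: 46

Derivation:
Trace (tracking ans):
d = {'c': [5, 18, 16], 'b': [31, 22, 30]}  # -> d = {'c': [5, 18, 16], 'b': [31, 22, 30]}
ans = d['c'][2] + d['b'][2]  # -> ans = 46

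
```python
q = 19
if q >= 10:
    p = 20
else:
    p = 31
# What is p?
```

Answer: 20

Derivation:
Trace (tracking p):
q = 19  # -> q = 19
if q >= 10:  # condition is True
    p = 20  # -> p = 20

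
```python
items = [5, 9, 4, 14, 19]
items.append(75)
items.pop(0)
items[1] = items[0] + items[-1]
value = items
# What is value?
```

Trace (tracking value):
items = [5, 9, 4, 14, 19]  # -> items = [5, 9, 4, 14, 19]
items.append(75)  # -> items = [5, 9, 4, 14, 19, 75]
items.pop(0)  # -> items = [9, 4, 14, 19, 75]
items[1] = items[0] + items[-1]  # -> items = [9, 84, 14, 19, 75]
value = items  # -> value = [9, 84, 14, 19, 75]

Answer: [9, 84, 14, 19, 75]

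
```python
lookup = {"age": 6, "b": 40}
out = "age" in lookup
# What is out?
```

Trace (tracking out):
lookup = {'age': 6, 'b': 40}  # -> lookup = {'age': 6, 'b': 40}
out = 'age' in lookup  # -> out = True

Answer: True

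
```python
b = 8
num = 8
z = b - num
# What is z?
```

Answer: 0

Derivation:
Trace (tracking z):
b = 8  # -> b = 8
num = 8  # -> num = 8
z = b - num  # -> z = 0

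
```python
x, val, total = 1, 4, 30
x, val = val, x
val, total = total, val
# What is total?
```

Answer: 1

Derivation:
Trace (tracking total):
x, val, total = (1, 4, 30)  # -> x = 1, val = 4, total = 30
x, val = (val, x)  # -> x = 4, val = 1
val, total = (total, val)  # -> val = 30, total = 1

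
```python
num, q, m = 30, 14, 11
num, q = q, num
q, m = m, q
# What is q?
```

Answer: 11

Derivation:
Trace (tracking q):
num, q, m = (30, 14, 11)  # -> num = 30, q = 14, m = 11
num, q = (q, num)  # -> num = 14, q = 30
q, m = (m, q)  # -> q = 11, m = 30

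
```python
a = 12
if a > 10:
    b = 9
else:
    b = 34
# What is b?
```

Answer: 9

Derivation:
Trace (tracking b):
a = 12  # -> a = 12
if a > 10:  # condition is True
    b = 9  # -> b = 9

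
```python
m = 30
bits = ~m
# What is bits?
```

Trace (tracking bits):
m = 30  # -> m = 30
bits = ~m  # -> bits = -31

Answer: -31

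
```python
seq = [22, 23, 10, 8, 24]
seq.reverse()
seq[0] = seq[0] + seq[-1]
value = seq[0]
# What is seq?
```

Trace (tracking seq):
seq = [22, 23, 10, 8, 24]  # -> seq = [22, 23, 10, 8, 24]
seq.reverse()  # -> seq = [24, 8, 10, 23, 22]
seq[0] = seq[0] + seq[-1]  # -> seq = [46, 8, 10, 23, 22]
value = seq[0]  # -> value = 46

Answer: [46, 8, 10, 23, 22]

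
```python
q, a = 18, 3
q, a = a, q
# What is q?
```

Trace (tracking q):
q, a = (18, 3)  # -> q = 18, a = 3
q, a = (a, q)  # -> q = 3, a = 18

Answer: 3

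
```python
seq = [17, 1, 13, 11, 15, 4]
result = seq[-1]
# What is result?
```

Answer: 4

Derivation:
Trace (tracking result):
seq = [17, 1, 13, 11, 15, 4]  # -> seq = [17, 1, 13, 11, 15, 4]
result = seq[-1]  # -> result = 4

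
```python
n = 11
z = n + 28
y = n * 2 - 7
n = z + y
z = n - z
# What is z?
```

Trace (tracking z):
n = 11  # -> n = 11
z = n + 28  # -> z = 39
y = n * 2 - 7  # -> y = 15
n = z + y  # -> n = 54
z = n - z  # -> z = 15

Answer: 15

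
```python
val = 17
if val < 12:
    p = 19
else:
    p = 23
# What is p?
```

Answer: 23

Derivation:
Trace (tracking p):
val = 17  # -> val = 17
if val < 12:  # condition is False
else:
    p = 23  # -> p = 23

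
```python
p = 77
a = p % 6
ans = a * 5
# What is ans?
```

Answer: 25

Derivation:
Trace (tracking ans):
p = 77  # -> p = 77
a = p % 6  # -> a = 5
ans = a * 5  # -> ans = 25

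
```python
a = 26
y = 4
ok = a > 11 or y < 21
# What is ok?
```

Answer: True

Derivation:
Trace (tracking ok):
a = 26  # -> a = 26
y = 4  # -> y = 4
ok = a > 11 or y < 21  # -> ok = True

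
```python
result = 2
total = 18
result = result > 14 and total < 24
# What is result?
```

Trace (tracking result):
result = 2  # -> result = 2
total = 18  # -> total = 18
result = result > 14 and total < 24  # -> result = False

Answer: False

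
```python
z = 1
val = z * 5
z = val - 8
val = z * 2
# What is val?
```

Trace (tracking val):
z = 1  # -> z = 1
val = z * 5  # -> val = 5
z = val - 8  # -> z = -3
val = z * 2  # -> val = -6

Answer: -6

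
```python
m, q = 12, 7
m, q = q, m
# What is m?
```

Trace (tracking m):
m, q = (12, 7)  # -> m = 12, q = 7
m, q = (q, m)  # -> m = 7, q = 12

Answer: 7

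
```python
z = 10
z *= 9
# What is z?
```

Answer: 90

Derivation:
Trace (tracking z):
z = 10  # -> z = 10
z *= 9  # -> z = 90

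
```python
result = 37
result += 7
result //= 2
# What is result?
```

Trace (tracking result):
result = 37  # -> result = 37
result += 7  # -> result = 44
result //= 2  # -> result = 22

Answer: 22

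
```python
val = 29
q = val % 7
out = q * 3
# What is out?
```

Answer: 3

Derivation:
Trace (tracking out):
val = 29  # -> val = 29
q = val % 7  # -> q = 1
out = q * 3  # -> out = 3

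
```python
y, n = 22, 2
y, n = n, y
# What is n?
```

Trace (tracking n):
y, n = (22, 2)  # -> y = 22, n = 2
y, n = (n, y)  # -> y = 2, n = 22

Answer: 22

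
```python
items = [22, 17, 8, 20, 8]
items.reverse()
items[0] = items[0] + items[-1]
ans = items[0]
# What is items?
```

Trace (tracking items):
items = [22, 17, 8, 20, 8]  # -> items = [22, 17, 8, 20, 8]
items.reverse()  # -> items = [8, 20, 8, 17, 22]
items[0] = items[0] + items[-1]  # -> items = [30, 20, 8, 17, 22]
ans = items[0]  # -> ans = 30

Answer: [30, 20, 8, 17, 22]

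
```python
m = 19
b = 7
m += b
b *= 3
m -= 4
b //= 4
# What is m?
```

Trace (tracking m):
m = 19  # -> m = 19
b = 7  # -> b = 7
m += b  # -> m = 26
b *= 3  # -> b = 21
m -= 4  # -> m = 22
b //= 4  # -> b = 5

Answer: 22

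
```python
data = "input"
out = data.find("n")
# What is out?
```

Answer: 1

Derivation:
Trace (tracking out):
data = 'input'  # -> data = 'input'
out = data.find('n')  # -> out = 1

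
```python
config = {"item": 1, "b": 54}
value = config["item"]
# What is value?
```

Answer: 1

Derivation:
Trace (tracking value):
config = {'item': 1, 'b': 54}  # -> config = {'item': 1, 'b': 54}
value = config['item']  # -> value = 1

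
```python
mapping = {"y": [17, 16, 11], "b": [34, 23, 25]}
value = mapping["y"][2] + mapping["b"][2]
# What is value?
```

Trace (tracking value):
mapping = {'y': [17, 16, 11], 'b': [34, 23, 25]}  # -> mapping = {'y': [17, 16, 11], 'b': [34, 23, 25]}
value = mapping['y'][2] + mapping['b'][2]  # -> value = 36

Answer: 36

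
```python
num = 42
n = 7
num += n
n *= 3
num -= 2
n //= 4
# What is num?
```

Trace (tracking num):
num = 42  # -> num = 42
n = 7  # -> n = 7
num += n  # -> num = 49
n *= 3  # -> n = 21
num -= 2  # -> num = 47
n //= 4  # -> n = 5

Answer: 47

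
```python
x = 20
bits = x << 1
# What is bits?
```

Answer: 40

Derivation:
Trace (tracking bits):
x = 20  # -> x = 20
bits = x << 1  # -> bits = 40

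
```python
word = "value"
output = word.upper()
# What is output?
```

Answer: 'VALUE'

Derivation:
Trace (tracking output):
word = 'value'  # -> word = 'value'
output = word.upper()  # -> output = 'VALUE'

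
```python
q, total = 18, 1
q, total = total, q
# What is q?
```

Trace (tracking q):
q, total = (18, 1)  # -> q = 18, total = 1
q, total = (total, q)  # -> q = 1, total = 18

Answer: 1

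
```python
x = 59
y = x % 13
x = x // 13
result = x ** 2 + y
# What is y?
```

Trace (tracking y):
x = 59  # -> x = 59
y = x % 13  # -> y = 7
x = x // 13  # -> x = 4
result = x ** 2 + y  # -> result = 23

Answer: 7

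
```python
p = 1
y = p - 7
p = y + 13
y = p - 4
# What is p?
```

Answer: 7

Derivation:
Trace (tracking p):
p = 1  # -> p = 1
y = p - 7  # -> y = -6
p = y + 13  # -> p = 7
y = p - 4  # -> y = 3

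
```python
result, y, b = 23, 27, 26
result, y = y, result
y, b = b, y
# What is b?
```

Trace (tracking b):
result, y, b = (23, 27, 26)  # -> result = 23, y = 27, b = 26
result, y = (y, result)  # -> result = 27, y = 23
y, b = (b, y)  # -> y = 26, b = 23

Answer: 23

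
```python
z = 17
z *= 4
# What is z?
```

Answer: 68

Derivation:
Trace (tracking z):
z = 17  # -> z = 17
z *= 4  # -> z = 68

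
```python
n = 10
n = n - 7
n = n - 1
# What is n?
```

Trace (tracking n):
n = 10  # -> n = 10
n = n - 7  # -> n = 3
n = n - 1  # -> n = 2

Answer: 2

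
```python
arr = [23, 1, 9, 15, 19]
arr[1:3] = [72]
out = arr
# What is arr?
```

Trace (tracking arr):
arr = [23, 1, 9, 15, 19]  # -> arr = [23, 1, 9, 15, 19]
arr[1:3] = [72]  # -> arr = [23, 72, 15, 19]
out = arr  # -> out = [23, 72, 15, 19]

Answer: [23, 72, 15, 19]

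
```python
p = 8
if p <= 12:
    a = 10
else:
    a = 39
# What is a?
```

Answer: 10

Derivation:
Trace (tracking a):
p = 8  # -> p = 8
if p <= 12:  # condition is True
    a = 10  # -> a = 10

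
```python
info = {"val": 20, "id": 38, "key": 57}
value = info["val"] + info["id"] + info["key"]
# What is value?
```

Trace (tracking value):
info = {'val': 20, 'id': 38, 'key': 57}  # -> info = {'val': 20, 'id': 38, 'key': 57}
value = info['val'] + info['id'] + info['key']  # -> value = 115

Answer: 115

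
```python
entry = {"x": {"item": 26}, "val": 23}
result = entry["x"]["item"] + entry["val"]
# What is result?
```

Answer: 49

Derivation:
Trace (tracking result):
entry = {'x': {'item': 26}, 'val': 23}  # -> entry = {'x': {'item': 26}, 'val': 23}
result = entry['x']['item'] + entry['val']  # -> result = 49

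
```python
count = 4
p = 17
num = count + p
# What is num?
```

Answer: 21

Derivation:
Trace (tracking num):
count = 4  # -> count = 4
p = 17  # -> p = 17
num = count + p  # -> num = 21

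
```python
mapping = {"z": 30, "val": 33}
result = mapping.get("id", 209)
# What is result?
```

Answer: 209

Derivation:
Trace (tracking result):
mapping = {'z': 30, 'val': 33}  # -> mapping = {'z': 30, 'val': 33}
result = mapping.get('id', 209)  # -> result = 209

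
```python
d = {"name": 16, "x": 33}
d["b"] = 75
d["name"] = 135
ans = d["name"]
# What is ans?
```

Answer: 135

Derivation:
Trace (tracking ans):
d = {'name': 16, 'x': 33}  # -> d = {'name': 16, 'x': 33}
d['b'] = 75  # -> d = {'name': 16, 'x': 33, 'b': 75}
d['name'] = 135  # -> d = {'name': 135, 'x': 33, 'b': 75}
ans = d['name']  # -> ans = 135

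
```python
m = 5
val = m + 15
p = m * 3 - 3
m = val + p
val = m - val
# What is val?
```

Trace (tracking val):
m = 5  # -> m = 5
val = m + 15  # -> val = 20
p = m * 3 - 3  # -> p = 12
m = val + p  # -> m = 32
val = m - val  # -> val = 12

Answer: 12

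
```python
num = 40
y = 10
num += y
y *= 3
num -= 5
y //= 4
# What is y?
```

Trace (tracking y):
num = 40  # -> num = 40
y = 10  # -> y = 10
num += y  # -> num = 50
y *= 3  # -> y = 30
num -= 5  # -> num = 45
y //= 4  # -> y = 7

Answer: 7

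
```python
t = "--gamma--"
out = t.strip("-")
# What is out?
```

Trace (tracking out):
t = '--gamma--'  # -> t = '--gamma--'
out = t.strip('-')  # -> out = 'gamma'

Answer: 'gamma'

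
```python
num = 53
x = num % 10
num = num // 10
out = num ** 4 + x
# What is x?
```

Answer: 3

Derivation:
Trace (tracking x):
num = 53  # -> num = 53
x = num % 10  # -> x = 3
num = num // 10  # -> num = 5
out = num ** 4 + x  # -> out = 628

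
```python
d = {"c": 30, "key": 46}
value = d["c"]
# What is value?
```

Answer: 30

Derivation:
Trace (tracking value):
d = {'c': 30, 'key': 46}  # -> d = {'c': 30, 'key': 46}
value = d['c']  # -> value = 30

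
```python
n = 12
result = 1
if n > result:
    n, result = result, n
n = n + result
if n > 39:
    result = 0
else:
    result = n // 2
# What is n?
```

Trace (tracking n):
n = 12  # -> n = 12
result = 1  # -> result = 1
if n > result:  # condition is True
    n, result = (result, n)  # -> n = 1, result = 12
n = n + result  # -> n = 13
if n > 39:  # condition is False
else:
    result = n // 2  # -> result = 6

Answer: 13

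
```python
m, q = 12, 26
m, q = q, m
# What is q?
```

Answer: 12

Derivation:
Trace (tracking q):
m, q = (12, 26)  # -> m = 12, q = 26
m, q = (q, m)  # -> m = 26, q = 12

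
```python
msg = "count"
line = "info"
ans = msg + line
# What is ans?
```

Trace (tracking ans):
msg = 'count'  # -> msg = 'count'
line = 'info'  # -> line = 'info'
ans = msg + line  # -> ans = 'countinfo'

Answer: 'countinfo'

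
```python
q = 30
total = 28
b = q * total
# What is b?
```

Answer: 840

Derivation:
Trace (tracking b):
q = 30  # -> q = 30
total = 28  # -> total = 28
b = q * total  # -> b = 840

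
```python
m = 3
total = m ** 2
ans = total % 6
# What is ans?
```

Answer: 3

Derivation:
Trace (tracking ans):
m = 3  # -> m = 3
total = m ** 2  # -> total = 9
ans = total % 6  # -> ans = 3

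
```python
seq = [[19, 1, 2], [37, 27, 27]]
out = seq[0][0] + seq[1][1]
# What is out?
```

Trace (tracking out):
seq = [[19, 1, 2], [37, 27, 27]]  # -> seq = [[19, 1, 2], [37, 27, 27]]
out = seq[0][0] + seq[1][1]  # -> out = 46

Answer: 46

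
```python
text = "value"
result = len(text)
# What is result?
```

Answer: 5

Derivation:
Trace (tracking result):
text = 'value'  # -> text = 'value'
result = len(text)  # -> result = 5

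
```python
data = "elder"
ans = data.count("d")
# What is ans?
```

Answer: 1

Derivation:
Trace (tracking ans):
data = 'elder'  # -> data = 'elder'
ans = data.count('d')  # -> ans = 1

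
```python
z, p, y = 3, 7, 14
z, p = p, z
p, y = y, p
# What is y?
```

Trace (tracking y):
z, p, y = (3, 7, 14)  # -> z = 3, p = 7, y = 14
z, p = (p, z)  # -> z = 7, p = 3
p, y = (y, p)  # -> p = 14, y = 3

Answer: 3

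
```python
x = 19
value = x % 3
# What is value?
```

Trace (tracking value):
x = 19  # -> x = 19
value = x % 3  # -> value = 1

Answer: 1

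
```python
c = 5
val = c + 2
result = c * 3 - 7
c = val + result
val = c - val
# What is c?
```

Trace (tracking c):
c = 5  # -> c = 5
val = c + 2  # -> val = 7
result = c * 3 - 7  # -> result = 8
c = val + result  # -> c = 15
val = c - val  # -> val = 8

Answer: 15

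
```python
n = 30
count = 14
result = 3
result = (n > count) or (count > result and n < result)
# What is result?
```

Answer: True

Derivation:
Trace (tracking result):
n = 30  # -> n = 30
count = 14  # -> count = 14
result = 3  # -> result = 3
result = n > count or (count > result and n < result)  # -> result = True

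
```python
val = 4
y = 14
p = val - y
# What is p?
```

Trace (tracking p):
val = 4  # -> val = 4
y = 14  # -> y = 14
p = val - y  # -> p = -10

Answer: -10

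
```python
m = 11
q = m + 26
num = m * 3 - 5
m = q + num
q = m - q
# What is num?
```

Trace (tracking num):
m = 11  # -> m = 11
q = m + 26  # -> q = 37
num = m * 3 - 5  # -> num = 28
m = q + num  # -> m = 65
q = m - q  # -> q = 28

Answer: 28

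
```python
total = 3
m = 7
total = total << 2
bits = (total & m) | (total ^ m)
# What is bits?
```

Trace (tracking bits):
total = 3  # -> total = 3
m = 7  # -> m = 7
total = total << 2  # -> total = 12
bits = total & m | total ^ m  # -> bits = 15

Answer: 15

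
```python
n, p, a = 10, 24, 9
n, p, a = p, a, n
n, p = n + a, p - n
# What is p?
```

Trace (tracking p):
n, p, a = (10, 24, 9)  # -> n = 10, p = 24, a = 9
n, p, a = (p, a, n)  # -> n = 24, p = 9, a = 10
n, p = (n + a, p - n)  # -> n = 34, p = -15

Answer: -15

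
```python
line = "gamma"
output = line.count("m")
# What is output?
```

Answer: 2

Derivation:
Trace (tracking output):
line = 'gamma'  # -> line = 'gamma'
output = line.count('m')  # -> output = 2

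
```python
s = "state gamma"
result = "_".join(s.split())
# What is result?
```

Trace (tracking result):
s = 'state gamma'  # -> s = 'state gamma'
result = '_'.join(s.split())  # -> result = 'state_gamma'

Answer: 'state_gamma'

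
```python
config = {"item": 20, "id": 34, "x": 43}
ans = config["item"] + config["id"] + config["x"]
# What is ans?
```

Trace (tracking ans):
config = {'item': 20, 'id': 34, 'x': 43}  # -> config = {'item': 20, 'id': 34, 'x': 43}
ans = config['item'] + config['id'] + config['x']  # -> ans = 97

Answer: 97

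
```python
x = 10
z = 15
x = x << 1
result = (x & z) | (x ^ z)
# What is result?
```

Answer: 31

Derivation:
Trace (tracking result):
x = 10  # -> x = 10
z = 15  # -> z = 15
x = x << 1  # -> x = 20
result = x & z | x ^ z  # -> result = 31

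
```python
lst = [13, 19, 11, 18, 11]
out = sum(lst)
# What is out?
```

Trace (tracking out):
lst = [13, 19, 11, 18, 11]  # -> lst = [13, 19, 11, 18, 11]
out = sum(lst)  # -> out = 72

Answer: 72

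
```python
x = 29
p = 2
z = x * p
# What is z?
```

Trace (tracking z):
x = 29  # -> x = 29
p = 2  # -> p = 2
z = x * p  # -> z = 58

Answer: 58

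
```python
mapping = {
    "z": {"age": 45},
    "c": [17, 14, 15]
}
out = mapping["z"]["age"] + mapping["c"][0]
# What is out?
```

Trace (tracking out):
mapping = {'z': {'age': 45}, 'c': [17, 14, 15]}  # -> mapping = {'z': {'age': 45}, 'c': [17, 14, 15]}
out = mapping['z']['age'] + mapping['c'][0]  # -> out = 62

Answer: 62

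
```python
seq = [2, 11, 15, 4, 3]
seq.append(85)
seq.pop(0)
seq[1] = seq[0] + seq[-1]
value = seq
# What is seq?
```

Answer: [11, 96, 4, 3, 85]

Derivation:
Trace (tracking seq):
seq = [2, 11, 15, 4, 3]  # -> seq = [2, 11, 15, 4, 3]
seq.append(85)  # -> seq = [2, 11, 15, 4, 3, 85]
seq.pop(0)  # -> seq = [11, 15, 4, 3, 85]
seq[1] = seq[0] + seq[-1]  # -> seq = [11, 96, 4, 3, 85]
value = seq  # -> value = [11, 96, 4, 3, 85]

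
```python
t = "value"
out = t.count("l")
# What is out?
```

Trace (tracking out):
t = 'value'  # -> t = 'value'
out = t.count('l')  # -> out = 1

Answer: 1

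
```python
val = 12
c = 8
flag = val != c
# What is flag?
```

Answer: True

Derivation:
Trace (tracking flag):
val = 12  # -> val = 12
c = 8  # -> c = 8
flag = val != c  # -> flag = True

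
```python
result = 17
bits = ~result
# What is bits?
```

Trace (tracking bits):
result = 17  # -> result = 17
bits = ~result  # -> bits = -18

Answer: -18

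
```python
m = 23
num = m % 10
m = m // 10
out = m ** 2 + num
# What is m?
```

Trace (tracking m):
m = 23  # -> m = 23
num = m % 10  # -> num = 3
m = m // 10  # -> m = 2
out = m ** 2 + num  # -> out = 7

Answer: 2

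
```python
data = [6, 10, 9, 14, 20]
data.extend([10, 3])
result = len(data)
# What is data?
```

Trace (tracking data):
data = [6, 10, 9, 14, 20]  # -> data = [6, 10, 9, 14, 20]
data.extend([10, 3])  # -> data = [6, 10, 9, 14, 20, 10, 3]
result = len(data)  # -> result = 7

Answer: [6, 10, 9, 14, 20, 10, 3]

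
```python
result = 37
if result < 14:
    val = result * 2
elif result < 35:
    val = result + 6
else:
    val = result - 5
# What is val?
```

Answer: 32

Derivation:
Trace (tracking val):
result = 37  # -> result = 37
if result < 14:  # condition is False
elif result < 35:  # condition is False
else:
    val = result - 5  # -> val = 32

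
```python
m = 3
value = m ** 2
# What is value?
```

Trace (tracking value):
m = 3  # -> m = 3
value = m ** 2  # -> value = 9

Answer: 9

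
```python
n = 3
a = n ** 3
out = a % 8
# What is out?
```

Trace (tracking out):
n = 3  # -> n = 3
a = n ** 3  # -> a = 27
out = a % 8  # -> out = 3

Answer: 3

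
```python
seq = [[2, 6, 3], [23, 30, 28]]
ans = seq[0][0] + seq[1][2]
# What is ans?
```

Trace (tracking ans):
seq = [[2, 6, 3], [23, 30, 28]]  # -> seq = [[2, 6, 3], [23, 30, 28]]
ans = seq[0][0] + seq[1][2]  # -> ans = 30

Answer: 30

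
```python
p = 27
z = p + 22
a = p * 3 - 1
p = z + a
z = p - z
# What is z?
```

Answer: 80

Derivation:
Trace (tracking z):
p = 27  # -> p = 27
z = p + 22  # -> z = 49
a = p * 3 - 1  # -> a = 80
p = z + a  # -> p = 129
z = p - z  # -> z = 80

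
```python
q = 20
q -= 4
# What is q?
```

Trace (tracking q):
q = 20  # -> q = 20
q -= 4  # -> q = 16

Answer: 16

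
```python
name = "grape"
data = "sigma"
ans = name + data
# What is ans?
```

Answer: 'grapesigma'

Derivation:
Trace (tracking ans):
name = 'grape'  # -> name = 'grape'
data = 'sigma'  # -> data = 'sigma'
ans = name + data  # -> ans = 'grapesigma'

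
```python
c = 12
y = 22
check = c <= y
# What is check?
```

Trace (tracking check):
c = 12  # -> c = 12
y = 22  # -> y = 22
check = c <= y  # -> check = True

Answer: True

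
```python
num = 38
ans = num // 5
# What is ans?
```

Trace (tracking ans):
num = 38  # -> num = 38
ans = num // 5  # -> ans = 7

Answer: 7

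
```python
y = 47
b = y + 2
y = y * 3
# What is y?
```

Answer: 141

Derivation:
Trace (tracking y):
y = 47  # -> y = 47
b = y + 2  # -> b = 49
y = y * 3  # -> y = 141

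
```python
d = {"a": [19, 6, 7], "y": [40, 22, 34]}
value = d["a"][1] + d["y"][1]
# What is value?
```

Trace (tracking value):
d = {'a': [19, 6, 7], 'y': [40, 22, 34]}  # -> d = {'a': [19, 6, 7], 'y': [40, 22, 34]}
value = d['a'][1] + d['y'][1]  # -> value = 28

Answer: 28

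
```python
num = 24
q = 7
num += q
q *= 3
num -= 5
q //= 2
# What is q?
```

Trace (tracking q):
num = 24  # -> num = 24
q = 7  # -> q = 7
num += q  # -> num = 31
q *= 3  # -> q = 21
num -= 5  # -> num = 26
q //= 2  # -> q = 10

Answer: 10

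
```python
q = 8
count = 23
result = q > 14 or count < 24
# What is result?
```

Answer: True

Derivation:
Trace (tracking result):
q = 8  # -> q = 8
count = 23  # -> count = 23
result = q > 14 or count < 24  # -> result = True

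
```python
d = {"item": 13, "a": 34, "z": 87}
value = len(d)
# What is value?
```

Trace (tracking value):
d = {'item': 13, 'a': 34, 'z': 87}  # -> d = {'item': 13, 'a': 34, 'z': 87}
value = len(d)  # -> value = 3

Answer: 3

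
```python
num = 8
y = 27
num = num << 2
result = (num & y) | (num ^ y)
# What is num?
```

Answer: 32

Derivation:
Trace (tracking num):
num = 8  # -> num = 8
y = 27  # -> y = 27
num = num << 2  # -> num = 32
result = num & y | num ^ y  # -> result = 59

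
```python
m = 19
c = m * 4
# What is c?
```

Answer: 76

Derivation:
Trace (tracking c):
m = 19  # -> m = 19
c = m * 4  # -> c = 76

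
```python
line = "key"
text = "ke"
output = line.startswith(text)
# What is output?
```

Answer: True

Derivation:
Trace (tracking output):
line = 'key'  # -> line = 'key'
text = 'ke'  # -> text = 'ke'
output = line.startswith(text)  # -> output = True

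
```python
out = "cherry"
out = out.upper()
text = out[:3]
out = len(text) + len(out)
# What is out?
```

Answer: 9

Derivation:
Trace (tracking out):
out = 'cherry'  # -> out = 'cherry'
out = out.upper()  # -> out = 'CHERRY'
text = out[:3]  # -> text = 'CHE'
out = len(text) + len(out)  # -> out = 9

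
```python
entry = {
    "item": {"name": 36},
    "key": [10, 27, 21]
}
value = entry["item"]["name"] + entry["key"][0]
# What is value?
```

Answer: 46

Derivation:
Trace (tracking value):
entry = {'item': {'name': 36}, 'key': [10, 27, 21]}  # -> entry = {'item': {'name': 36}, 'key': [10, 27, 21]}
value = entry['item']['name'] + entry['key'][0]  # -> value = 46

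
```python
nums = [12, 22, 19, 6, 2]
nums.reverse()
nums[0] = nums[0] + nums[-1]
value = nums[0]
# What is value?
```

Trace (tracking value):
nums = [12, 22, 19, 6, 2]  # -> nums = [12, 22, 19, 6, 2]
nums.reverse()  # -> nums = [2, 6, 19, 22, 12]
nums[0] = nums[0] + nums[-1]  # -> nums = [14, 6, 19, 22, 12]
value = nums[0]  # -> value = 14

Answer: 14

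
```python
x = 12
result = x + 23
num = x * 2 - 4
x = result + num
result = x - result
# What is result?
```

Trace (tracking result):
x = 12  # -> x = 12
result = x + 23  # -> result = 35
num = x * 2 - 4  # -> num = 20
x = result + num  # -> x = 55
result = x - result  # -> result = 20

Answer: 20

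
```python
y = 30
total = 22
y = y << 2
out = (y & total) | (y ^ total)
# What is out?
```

Trace (tracking out):
y = 30  # -> y = 30
total = 22  # -> total = 22
y = y << 2  # -> y = 120
out = y & total | y ^ total  # -> out = 126

Answer: 126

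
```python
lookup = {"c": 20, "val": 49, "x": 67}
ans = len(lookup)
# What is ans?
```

Answer: 3

Derivation:
Trace (tracking ans):
lookup = {'c': 20, 'val': 49, 'x': 67}  # -> lookup = {'c': 20, 'val': 49, 'x': 67}
ans = len(lookup)  # -> ans = 3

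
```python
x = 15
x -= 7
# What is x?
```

Trace (tracking x):
x = 15  # -> x = 15
x -= 7  # -> x = 8

Answer: 8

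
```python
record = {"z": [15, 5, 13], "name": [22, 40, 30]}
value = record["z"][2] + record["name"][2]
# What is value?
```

Answer: 43

Derivation:
Trace (tracking value):
record = {'z': [15, 5, 13], 'name': [22, 40, 30]}  # -> record = {'z': [15, 5, 13], 'name': [22, 40, 30]}
value = record['z'][2] + record['name'][2]  # -> value = 43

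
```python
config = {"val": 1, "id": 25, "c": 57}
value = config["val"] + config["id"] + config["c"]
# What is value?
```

Answer: 83

Derivation:
Trace (tracking value):
config = {'val': 1, 'id': 25, 'c': 57}  # -> config = {'val': 1, 'id': 25, 'c': 57}
value = config['val'] + config['id'] + config['c']  # -> value = 83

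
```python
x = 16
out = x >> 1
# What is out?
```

Trace (tracking out):
x = 16  # -> x = 16
out = x >> 1  # -> out = 8

Answer: 8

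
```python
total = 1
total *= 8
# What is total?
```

Trace (tracking total):
total = 1  # -> total = 1
total *= 8  # -> total = 8

Answer: 8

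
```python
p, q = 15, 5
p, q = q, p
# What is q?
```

Answer: 15

Derivation:
Trace (tracking q):
p, q = (15, 5)  # -> p = 15, q = 5
p, q = (q, p)  # -> p = 5, q = 15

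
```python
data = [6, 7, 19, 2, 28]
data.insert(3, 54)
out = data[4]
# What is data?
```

Trace (tracking data):
data = [6, 7, 19, 2, 28]  # -> data = [6, 7, 19, 2, 28]
data.insert(3, 54)  # -> data = [6, 7, 19, 54, 2, 28]
out = data[4]  # -> out = 2

Answer: [6, 7, 19, 54, 2, 28]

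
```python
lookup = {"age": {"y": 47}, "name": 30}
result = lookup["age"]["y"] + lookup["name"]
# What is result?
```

Answer: 77

Derivation:
Trace (tracking result):
lookup = {'age': {'y': 47}, 'name': 30}  # -> lookup = {'age': {'y': 47}, 'name': 30}
result = lookup['age']['y'] + lookup['name']  # -> result = 77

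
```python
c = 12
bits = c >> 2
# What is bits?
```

Answer: 3

Derivation:
Trace (tracking bits):
c = 12  # -> c = 12
bits = c >> 2  # -> bits = 3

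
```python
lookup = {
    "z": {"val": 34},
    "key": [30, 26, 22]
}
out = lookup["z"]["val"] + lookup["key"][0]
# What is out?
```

Answer: 64

Derivation:
Trace (tracking out):
lookup = {'z': {'val': 34}, 'key': [30, 26, 22]}  # -> lookup = {'z': {'val': 34}, 'key': [30, 26, 22]}
out = lookup['z']['val'] + lookup['key'][0]  # -> out = 64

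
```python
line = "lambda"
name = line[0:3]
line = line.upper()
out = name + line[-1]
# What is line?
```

Answer: 'LAMBDA'

Derivation:
Trace (tracking line):
line = 'lambda'  # -> line = 'lambda'
name = line[0:3]  # -> name = 'lam'
line = line.upper()  # -> line = 'LAMBDA'
out = name + line[-1]  # -> out = 'lamA'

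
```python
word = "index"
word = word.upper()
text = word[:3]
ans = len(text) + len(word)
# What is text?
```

Answer: 'IND'

Derivation:
Trace (tracking text):
word = 'index'  # -> word = 'index'
word = word.upper()  # -> word = 'INDEX'
text = word[:3]  # -> text = 'IND'
ans = len(text) + len(word)  # -> ans = 8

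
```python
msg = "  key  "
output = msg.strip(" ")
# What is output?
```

Answer: 'key'

Derivation:
Trace (tracking output):
msg = '  key  '  # -> msg = '  key  '
output = msg.strip(' ')  # -> output = 'key'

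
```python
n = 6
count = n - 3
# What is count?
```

Answer: 3

Derivation:
Trace (tracking count):
n = 6  # -> n = 6
count = n - 3  # -> count = 3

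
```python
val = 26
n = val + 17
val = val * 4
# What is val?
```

Answer: 104

Derivation:
Trace (tracking val):
val = 26  # -> val = 26
n = val + 17  # -> n = 43
val = val * 4  # -> val = 104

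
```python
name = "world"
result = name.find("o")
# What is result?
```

Answer: 1

Derivation:
Trace (tracking result):
name = 'world'  # -> name = 'world'
result = name.find('o')  # -> result = 1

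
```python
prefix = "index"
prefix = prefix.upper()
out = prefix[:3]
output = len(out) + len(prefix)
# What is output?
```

Trace (tracking output):
prefix = 'index'  # -> prefix = 'index'
prefix = prefix.upper()  # -> prefix = 'INDEX'
out = prefix[:3]  # -> out = 'IND'
output = len(out) + len(prefix)  # -> output = 8

Answer: 8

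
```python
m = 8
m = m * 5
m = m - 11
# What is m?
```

Trace (tracking m):
m = 8  # -> m = 8
m = m * 5  # -> m = 40
m = m - 11  # -> m = 29

Answer: 29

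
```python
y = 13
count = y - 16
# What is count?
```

Trace (tracking count):
y = 13  # -> y = 13
count = y - 16  # -> count = -3

Answer: -3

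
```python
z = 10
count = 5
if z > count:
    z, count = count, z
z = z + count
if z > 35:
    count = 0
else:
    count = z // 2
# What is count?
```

Answer: 7

Derivation:
Trace (tracking count):
z = 10  # -> z = 10
count = 5  # -> count = 5
if z > count:  # condition is True
    z, count = (count, z)  # -> z = 5, count = 10
z = z + count  # -> z = 15
if z > 35:  # condition is False
else:
    count = z // 2  # -> count = 7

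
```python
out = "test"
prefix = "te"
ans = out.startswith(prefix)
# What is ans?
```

Trace (tracking ans):
out = 'test'  # -> out = 'test'
prefix = 'te'  # -> prefix = 'te'
ans = out.startswith(prefix)  # -> ans = True

Answer: True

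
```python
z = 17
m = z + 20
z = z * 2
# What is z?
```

Answer: 34

Derivation:
Trace (tracking z):
z = 17  # -> z = 17
m = z + 20  # -> m = 37
z = z * 2  # -> z = 34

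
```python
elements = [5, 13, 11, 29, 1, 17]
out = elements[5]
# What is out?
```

Answer: 17

Derivation:
Trace (tracking out):
elements = [5, 13, 11, 29, 1, 17]  # -> elements = [5, 13, 11, 29, 1, 17]
out = elements[5]  # -> out = 17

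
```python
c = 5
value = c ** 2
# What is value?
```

Trace (tracking value):
c = 5  # -> c = 5
value = c ** 2  # -> value = 25

Answer: 25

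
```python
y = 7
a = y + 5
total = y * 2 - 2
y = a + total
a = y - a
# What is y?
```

Answer: 24

Derivation:
Trace (tracking y):
y = 7  # -> y = 7
a = y + 5  # -> a = 12
total = y * 2 - 2  # -> total = 12
y = a + total  # -> y = 24
a = y - a  # -> a = 12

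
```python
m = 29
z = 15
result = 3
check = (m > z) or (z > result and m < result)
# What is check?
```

Trace (tracking check):
m = 29  # -> m = 29
z = 15  # -> z = 15
result = 3  # -> result = 3
check = m > z or (z > result and m < result)  # -> check = True

Answer: True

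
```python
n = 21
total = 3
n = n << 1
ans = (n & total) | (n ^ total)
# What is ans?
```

Trace (tracking ans):
n = 21  # -> n = 21
total = 3  # -> total = 3
n = n << 1  # -> n = 42
ans = n & total | n ^ total  # -> ans = 43

Answer: 43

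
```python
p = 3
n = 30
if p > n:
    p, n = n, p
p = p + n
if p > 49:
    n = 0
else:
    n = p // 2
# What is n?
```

Answer: 16

Derivation:
Trace (tracking n):
p = 3  # -> p = 3
n = 30  # -> n = 30
if p > n:  # condition is False
p = p + n  # -> p = 33
if p > 49:  # condition is False
else:
    n = p // 2  # -> n = 16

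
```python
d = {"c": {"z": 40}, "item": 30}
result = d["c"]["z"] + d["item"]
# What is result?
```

Trace (tracking result):
d = {'c': {'z': 40}, 'item': 30}  # -> d = {'c': {'z': 40}, 'item': 30}
result = d['c']['z'] + d['item']  # -> result = 70

Answer: 70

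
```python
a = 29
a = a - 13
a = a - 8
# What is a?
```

Trace (tracking a):
a = 29  # -> a = 29
a = a - 13  # -> a = 16
a = a - 8  # -> a = 8

Answer: 8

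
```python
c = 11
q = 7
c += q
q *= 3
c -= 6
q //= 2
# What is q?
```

Trace (tracking q):
c = 11  # -> c = 11
q = 7  # -> q = 7
c += q  # -> c = 18
q *= 3  # -> q = 21
c -= 6  # -> c = 12
q //= 2  # -> q = 10

Answer: 10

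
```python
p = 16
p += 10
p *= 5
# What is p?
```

Trace (tracking p):
p = 16  # -> p = 16
p += 10  # -> p = 26
p *= 5  # -> p = 130

Answer: 130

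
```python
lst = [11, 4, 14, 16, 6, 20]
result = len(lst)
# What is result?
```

Answer: 6

Derivation:
Trace (tracking result):
lst = [11, 4, 14, 16, 6, 20]  # -> lst = [11, 4, 14, 16, 6, 20]
result = len(lst)  # -> result = 6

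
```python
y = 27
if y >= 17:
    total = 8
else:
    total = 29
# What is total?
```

Trace (tracking total):
y = 27  # -> y = 27
if y >= 17:  # condition is True
    total = 8  # -> total = 8

Answer: 8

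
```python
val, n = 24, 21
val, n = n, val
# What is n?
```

Answer: 24

Derivation:
Trace (tracking n):
val, n = (24, 21)  # -> val = 24, n = 21
val, n = (n, val)  # -> val = 21, n = 24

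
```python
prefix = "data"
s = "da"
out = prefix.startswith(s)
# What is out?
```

Trace (tracking out):
prefix = 'data'  # -> prefix = 'data'
s = 'da'  # -> s = 'da'
out = prefix.startswith(s)  # -> out = True

Answer: True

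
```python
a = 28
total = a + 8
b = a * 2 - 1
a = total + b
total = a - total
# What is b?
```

Trace (tracking b):
a = 28  # -> a = 28
total = a + 8  # -> total = 36
b = a * 2 - 1  # -> b = 55
a = total + b  # -> a = 91
total = a - total  # -> total = 55

Answer: 55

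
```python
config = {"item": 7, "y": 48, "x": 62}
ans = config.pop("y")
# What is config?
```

Trace (tracking config):
config = {'item': 7, 'y': 48, 'x': 62}  # -> config = {'item': 7, 'y': 48, 'x': 62}
ans = config.pop('y')  # -> ans = 48

Answer: {'item': 7, 'x': 62}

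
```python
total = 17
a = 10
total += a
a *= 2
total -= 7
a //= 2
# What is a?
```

Answer: 10

Derivation:
Trace (tracking a):
total = 17  # -> total = 17
a = 10  # -> a = 10
total += a  # -> total = 27
a *= 2  # -> a = 20
total -= 7  # -> total = 20
a //= 2  # -> a = 10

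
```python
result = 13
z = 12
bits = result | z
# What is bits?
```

Trace (tracking bits):
result = 13  # -> result = 13
z = 12  # -> z = 12
bits = result | z  # -> bits = 13

Answer: 13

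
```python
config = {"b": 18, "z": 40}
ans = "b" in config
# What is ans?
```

Answer: True

Derivation:
Trace (tracking ans):
config = {'b': 18, 'z': 40}  # -> config = {'b': 18, 'z': 40}
ans = 'b' in config  # -> ans = True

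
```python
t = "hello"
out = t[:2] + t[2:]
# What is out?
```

Answer: 'hello'

Derivation:
Trace (tracking out):
t = 'hello'  # -> t = 'hello'
out = t[:2] + t[2:]  # -> out = 'hello'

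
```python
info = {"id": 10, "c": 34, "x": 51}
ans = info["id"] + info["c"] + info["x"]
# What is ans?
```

Answer: 95

Derivation:
Trace (tracking ans):
info = {'id': 10, 'c': 34, 'x': 51}  # -> info = {'id': 10, 'c': 34, 'x': 51}
ans = info['id'] + info['c'] + info['x']  # -> ans = 95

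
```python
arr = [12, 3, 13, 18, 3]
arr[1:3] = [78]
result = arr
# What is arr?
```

Answer: [12, 78, 18, 3]

Derivation:
Trace (tracking arr):
arr = [12, 3, 13, 18, 3]  # -> arr = [12, 3, 13, 18, 3]
arr[1:3] = [78]  # -> arr = [12, 78, 18, 3]
result = arr  # -> result = [12, 78, 18, 3]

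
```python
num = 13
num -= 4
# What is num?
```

Answer: 9

Derivation:
Trace (tracking num):
num = 13  # -> num = 13
num -= 4  # -> num = 9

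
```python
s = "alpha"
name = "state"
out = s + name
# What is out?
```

Answer: 'alphastate'

Derivation:
Trace (tracking out):
s = 'alpha'  # -> s = 'alpha'
name = 'state'  # -> name = 'state'
out = s + name  # -> out = 'alphastate'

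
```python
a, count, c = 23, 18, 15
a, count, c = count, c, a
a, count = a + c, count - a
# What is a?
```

Trace (tracking a):
a, count, c = (23, 18, 15)  # -> a = 23, count = 18, c = 15
a, count, c = (count, c, a)  # -> a = 18, count = 15, c = 23
a, count = (a + c, count - a)  # -> a = 41, count = -3

Answer: 41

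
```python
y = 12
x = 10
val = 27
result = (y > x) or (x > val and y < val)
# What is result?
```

Answer: True

Derivation:
Trace (tracking result):
y = 12  # -> y = 12
x = 10  # -> x = 10
val = 27  # -> val = 27
result = y > x or (x > val and y < val)  # -> result = True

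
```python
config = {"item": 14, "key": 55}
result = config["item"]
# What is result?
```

Trace (tracking result):
config = {'item': 14, 'key': 55}  # -> config = {'item': 14, 'key': 55}
result = config['item']  # -> result = 14

Answer: 14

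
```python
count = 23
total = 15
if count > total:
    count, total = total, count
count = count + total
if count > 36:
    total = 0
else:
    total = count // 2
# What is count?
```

Answer: 38

Derivation:
Trace (tracking count):
count = 23  # -> count = 23
total = 15  # -> total = 15
if count > total:  # condition is True
    count, total = (total, count)  # -> count = 15, total = 23
count = count + total  # -> count = 38
if count > 36:  # condition is True
    total = 0  # -> total = 0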